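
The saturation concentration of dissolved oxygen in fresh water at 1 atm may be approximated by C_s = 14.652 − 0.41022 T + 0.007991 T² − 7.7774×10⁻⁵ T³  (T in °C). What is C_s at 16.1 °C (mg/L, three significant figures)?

C_s ≈ 9.79 mg/L

C_s = 14.652 − 0.41022×16.1 + 0.007991×16.1² − 7.7774×10⁻⁵×16.1³ = 9.794 mg/L.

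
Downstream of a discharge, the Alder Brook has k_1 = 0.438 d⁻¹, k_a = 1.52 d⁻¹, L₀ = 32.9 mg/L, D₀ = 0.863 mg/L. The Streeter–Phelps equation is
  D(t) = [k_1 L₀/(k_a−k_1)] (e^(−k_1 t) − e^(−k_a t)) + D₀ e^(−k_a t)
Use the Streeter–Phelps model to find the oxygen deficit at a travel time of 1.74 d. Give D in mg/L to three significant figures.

D ≈ 5.33 mg/L

k_1 L₀/(k_a−k_1) = 0.438×32.9/(1.52−0.438) = 14.41/1.082 = 13.32 mg/L.
e^(−k_1 t) = e^(−0.438×1.740) = 0.4667; e^(−k_a t) = e^(−1.52×1.740) = 0.07102.
D = 13.32 × (0.4667 − 0.07102) + 0.863 × 0.07102 = 5.269 + 0.06129 = 5.331 mg/L.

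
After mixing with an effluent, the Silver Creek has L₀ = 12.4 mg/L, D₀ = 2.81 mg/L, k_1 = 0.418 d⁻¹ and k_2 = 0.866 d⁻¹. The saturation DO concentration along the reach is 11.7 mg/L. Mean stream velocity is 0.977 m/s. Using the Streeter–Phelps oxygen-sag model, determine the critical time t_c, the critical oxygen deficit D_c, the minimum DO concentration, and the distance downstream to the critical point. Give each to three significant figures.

With k_2/k_1 = 2.072 and 1 − D₀(k_2−k_1)/(k_1 L₀) = 0.7571,
t_c = ln(2.072 × 0.7571) / (0.866 − 0.418) = ln(1.569) / 0.4480 = 0.4502/0.4480 = 1.005 d.
D_c = (k_1/k_2) L₀ e^(−k_1 t_c) = (0.418/0.866) × 12.4 × e^(−0.418×1.005) = 0.4827 × 12.4 × 0.6570 = 3.932 mg/L.
Minimum DO = C_s − D_c = 11.7 − 3.932 = 7.768 mg/L.
x_c = v t_c = 0.977 m/s × 1.005 d × 86400 s/d = 84820 m ≈ 84.8 km.

t_c ≈ 1.00 d; D_c ≈ 3.93 mg/L; min DO ≈ 7.77 mg/L; x_c ≈ 84.8 km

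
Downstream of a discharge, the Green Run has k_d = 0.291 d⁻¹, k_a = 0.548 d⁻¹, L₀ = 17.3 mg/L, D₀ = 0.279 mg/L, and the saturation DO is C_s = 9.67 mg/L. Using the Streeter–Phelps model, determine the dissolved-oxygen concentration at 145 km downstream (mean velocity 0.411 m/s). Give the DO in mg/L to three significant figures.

DO ≈ 5.76 mg/L

Travel time t = x/v = 145 km / (0.411 m/s) = 145000 m / 0.411 m/s = 352800 s = 4.083 d.
k_d L₀/(k_a−k_d) = 0.291×17.3/(0.548−0.291) = 5.034/0.2570 = 19.59 mg/L.
e^(−k_d t) = e^(−0.291×4.083) = 0.3048; e^(−k_a t) = e^(−0.548×4.083) = 0.1067.
D = 19.59 × (0.3048 − 0.1067) + 0.279 × 0.1067 = 3.879 + 0.02977 = 3.909 mg/L.
DO = C_s − D = 9.67 − 3.909 = 5.761 mg/L.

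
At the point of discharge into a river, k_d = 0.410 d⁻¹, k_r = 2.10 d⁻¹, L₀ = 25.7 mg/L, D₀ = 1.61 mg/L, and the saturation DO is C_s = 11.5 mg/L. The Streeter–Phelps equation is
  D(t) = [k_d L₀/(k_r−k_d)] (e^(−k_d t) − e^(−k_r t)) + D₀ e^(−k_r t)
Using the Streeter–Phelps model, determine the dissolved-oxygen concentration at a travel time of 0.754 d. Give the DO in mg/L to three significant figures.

DO ≈ 7.87 mg/L

k_d L₀/(k_r−k_d) = 0.410×25.7/(2.10−0.410) = 10.54/1.690 = 6.235 mg/L.
e^(−k_d t) = e^(−0.410×0.7540) = 0.7341; e^(−k_r t) = e^(−2.10×0.7540) = 0.2053.
D = 6.235 × (0.7341 − 0.2053) + 1.61 × 0.2053 = 3.297 + 0.3305 = 3.628 mg/L.
DO = C_s − D = 11.5 − 3.628 = 7.872 mg/L.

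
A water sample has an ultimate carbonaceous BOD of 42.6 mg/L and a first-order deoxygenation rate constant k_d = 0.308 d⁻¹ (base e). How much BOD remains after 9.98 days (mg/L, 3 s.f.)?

L_t = L₀ e^(−k_d t) = 42.6 × e^(−0.308×9.98) = 42.6 × 0.04624 = 1.970 mg/L.

L ≈ 1.97 mg/L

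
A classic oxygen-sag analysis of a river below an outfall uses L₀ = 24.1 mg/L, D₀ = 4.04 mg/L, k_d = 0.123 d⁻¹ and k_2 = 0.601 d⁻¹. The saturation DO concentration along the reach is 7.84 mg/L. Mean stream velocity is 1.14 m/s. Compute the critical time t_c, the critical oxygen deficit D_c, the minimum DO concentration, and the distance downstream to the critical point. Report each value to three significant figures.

t_c ≈ 1.11 d; D_c ≈ 4.30 mg/L; min DO ≈ 3.54 mg/L; x_c ≈ 110 km

t_c = [1/(k_2−k_d)] ln[(k_2/k_d)(1 − D₀(k_2−k_d)/(k_d L₀))]
= [1/(0.601−0.123)] ln[(0.601/0.123)(1 − 4.04×0.4780/(0.123×24.1))]
= (1/0.4780) ln[4.886 × 0.3485] = 2.092 × ln(1.703) = 2.092 × 0.5324 = 1.114 d.
D_c = (k_d/k_2) L₀ e^(−k_d t_c) = (0.123/0.601) × 24.1 × e^(−0.123×1.114) = 0.2047 × 24.1 × 0.8720 = 4.301 mg/L.
Minimum DO = C_s − D_c = 7.84 − 4.301 = 3.539 mg/L.
x_c = v t_c = 1.14 m/s × 1.114 d × 86400 s/d = 109700 m ≈ 110 km.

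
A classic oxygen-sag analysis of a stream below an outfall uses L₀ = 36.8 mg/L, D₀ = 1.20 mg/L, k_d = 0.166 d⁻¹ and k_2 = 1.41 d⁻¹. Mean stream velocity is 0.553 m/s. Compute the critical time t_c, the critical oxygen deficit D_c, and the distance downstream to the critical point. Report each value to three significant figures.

With k_2/k_d = 8.494 and 1 − D₀(k_2−k_d)/(k_d L₀) = 0.7556,
t_c = ln(8.494 × 0.7556) / (1.41 − 0.166) = ln(6.418) / 1.244 = 1.859/1.244 = 1.494 d.
D_c = (k_d/k_2) L₀ e^(−k_d t_c) = (0.166/1.41) × 36.8 × e^(−0.166×1.494) = 0.1177 × 36.8 × 0.7803 = 3.381 mg/L.
x_c = v t_c = 0.553 m/s × 1.494 d × 86400 s/d = 71410 m ≈ 71.4 km.

t_c ≈ 1.49 d; D_c ≈ 3.38 mg/L; x_c ≈ 71.4 km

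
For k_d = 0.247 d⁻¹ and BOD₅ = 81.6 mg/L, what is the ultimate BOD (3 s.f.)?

BOD₅ = L₀(1 − e^(−5k_d)) ⇒ L₀ = BOD₅ / (1 − e^(−5×0.247))
= 81.6 / (1 − 0.2908) = 81.6 / 0.7092 = 115.1 mg/L.

L₀ ≈ 115 mg/L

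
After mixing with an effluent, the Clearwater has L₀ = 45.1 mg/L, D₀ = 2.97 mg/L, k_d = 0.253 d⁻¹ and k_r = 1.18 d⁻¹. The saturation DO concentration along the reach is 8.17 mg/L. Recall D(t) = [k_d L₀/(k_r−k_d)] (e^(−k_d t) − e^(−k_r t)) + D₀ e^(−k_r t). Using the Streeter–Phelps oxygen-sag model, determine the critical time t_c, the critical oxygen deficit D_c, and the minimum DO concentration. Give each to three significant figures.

With k_r/k_d = 4.664 and 1 − D₀(k_r−k_d)/(k_d L₀) = 0.7587,
t_c = ln(4.664 × 0.7587) / (1.18 − 0.253) = ln(3.539) / 0.9270 = 1.264/0.9270 = 1.363 d.
L(t_c) = L₀ e^(−k_d t_c) = 45.1 × 0.7083 = 31.94 mg/L, and at the critical point k_r D_c = k_d L, so D_c = (0.253/1.18) × 31.94 = 6.849 mg/L.
Minimum DO = C_s − D_c = 8.17 − 6.849 = 1.321 mg/L.

t_c ≈ 1.36 d; D_c ≈ 6.85 mg/L; min DO ≈ 1.32 mg/L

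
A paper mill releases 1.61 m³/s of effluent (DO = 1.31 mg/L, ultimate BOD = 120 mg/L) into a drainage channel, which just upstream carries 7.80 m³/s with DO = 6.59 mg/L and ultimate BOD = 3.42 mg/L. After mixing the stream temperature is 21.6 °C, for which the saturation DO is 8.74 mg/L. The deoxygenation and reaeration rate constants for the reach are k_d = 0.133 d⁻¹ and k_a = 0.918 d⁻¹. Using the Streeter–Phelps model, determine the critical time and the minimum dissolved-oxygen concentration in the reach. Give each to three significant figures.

Mixed DO = (7.80×6.59 + 1.61×1.31)/(7.80+1.61) = 53.51/9.410 = 5.687 mg/L.
Mixed L₀ = (7.80×3.42 + 1.61×120)/(9.410) = 219.9/9.410 = 23.37 mg/L.
Initial deficit D₀ = C_s − DO₀ = 8.74 − 5.687 = 3.053 mg/L.
t_c = (1/0.7850) ln[(0.918/0.133)(1 − 3.053×0.7850/(0.133×23.37))] = 1.274 × ln(1.579) = 0.5817 d.
D_c = (0.133/0.918) × 23.37 × e^(−0.133×0.5817) = 0.1449 × 23.37 × 0.9256 = 3.133 mg/L.
Minimum DO = 8.74 − 3.133 = 5.607 mg/L.

t_c ≈ 0.582 d; minimum DO ≈ 5.61 mg/L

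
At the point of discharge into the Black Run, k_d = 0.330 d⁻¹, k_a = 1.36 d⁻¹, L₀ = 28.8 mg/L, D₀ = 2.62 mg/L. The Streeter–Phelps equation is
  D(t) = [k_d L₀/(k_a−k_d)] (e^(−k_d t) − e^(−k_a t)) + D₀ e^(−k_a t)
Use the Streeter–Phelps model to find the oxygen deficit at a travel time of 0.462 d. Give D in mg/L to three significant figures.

k_d L₀/(k_a−k_d) = 0.330×28.8/(1.36−0.330) = 9.504/1.030 = 9.227 mg/L.
e^(−k_d t) = e^(−0.330×0.4620) = 0.8586; e^(−k_a t) = e^(−1.36×0.4620) = 0.5335.
D = 9.227 × (0.8586 − 0.5335) + 2.62 × 0.5335 = 3.000 + 1.398 = 4.398 mg/L.

D ≈ 4.40 mg/L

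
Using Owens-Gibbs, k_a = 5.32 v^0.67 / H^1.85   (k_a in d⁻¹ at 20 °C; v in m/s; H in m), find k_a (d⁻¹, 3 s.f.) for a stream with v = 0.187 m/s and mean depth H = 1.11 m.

k_a ≈ 1.43 d⁻¹

k_a = 5.32 × 0.187^0.67 / 1.11^1.85 = 5.32 × 0.3252 / 1.213 = 1.426 d⁻¹.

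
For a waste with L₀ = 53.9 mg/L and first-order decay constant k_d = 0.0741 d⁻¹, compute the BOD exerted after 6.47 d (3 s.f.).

y_t = L₀(1 − e^(−k_d t)) = 53.9 × (1 − e^(−0.0741×6.47))
= 53.9 × (1 − 0.6191) = 53.9 × 0.3809 = 20.53 mg/L.

y ≈ 20.5 mg/L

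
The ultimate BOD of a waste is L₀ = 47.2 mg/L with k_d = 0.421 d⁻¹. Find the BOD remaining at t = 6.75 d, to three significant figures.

L ≈ 2.75 mg/L

L_t = L₀ e^(−k_d t) = 47.2 × e^(−0.421×6.75) = 47.2 × 0.05832 = 2.753 mg/L.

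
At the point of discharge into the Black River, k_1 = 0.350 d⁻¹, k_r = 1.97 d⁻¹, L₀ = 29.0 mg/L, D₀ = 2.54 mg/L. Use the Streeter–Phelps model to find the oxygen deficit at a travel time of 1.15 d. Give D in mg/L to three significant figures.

D ≈ 3.80 mg/L

k_1 L₀/(k_r−k_1) = 0.350×29.0/(1.97−0.350) = 10.15/1.620 = 6.265 mg/L.
e^(−k_1 t) = e^(−0.350×1.150) = 0.6686; e^(−k_r t) = e^(−1.97×1.150) = 0.1038.
D = 6.265 × (0.6686 − 0.1038) + 2.54 × 0.1038 = 3.539 + 0.2636 = 3.803 mg/L.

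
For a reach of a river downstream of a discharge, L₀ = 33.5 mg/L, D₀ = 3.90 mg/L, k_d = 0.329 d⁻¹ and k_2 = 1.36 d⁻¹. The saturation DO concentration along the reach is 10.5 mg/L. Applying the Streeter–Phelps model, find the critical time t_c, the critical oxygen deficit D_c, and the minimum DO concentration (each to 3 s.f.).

t_c = [1/(k_2−k_d)] ln[(k_2/k_d)(1 − D₀(k_2−k_d)/(k_d L₀))]
= [1/(1.36−0.329)] ln[(1.36/0.329)(1 − 3.90×1.031/(0.329×33.5))]
= (1/1.031) ln[4.134 × 0.6352] = 0.9699 × ln(2.626) = 0.9699 × 0.9653 = 0.9363 d.
D_c = (k_d/k_2) L₀ e^(−k_d t_c) = (0.329/1.36) × 33.5 × e^(−0.329×0.9363) = 0.2419 × 33.5 × 0.7349 = 5.956 mg/L.
Minimum DO = C_s − D_c = 10.5 − 5.956 = 4.544 mg/L.

t_c ≈ 0.936 d; D_c ≈ 5.96 mg/L; min DO ≈ 4.54 mg/L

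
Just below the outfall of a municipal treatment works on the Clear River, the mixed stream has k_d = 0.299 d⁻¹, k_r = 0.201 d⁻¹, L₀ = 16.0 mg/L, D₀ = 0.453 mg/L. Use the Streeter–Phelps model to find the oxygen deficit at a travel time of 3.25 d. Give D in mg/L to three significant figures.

D ≈ 7.16 mg/L

k_d L₀/(k_r−k_d) = 0.299×16.0/(0.201−0.299) = 4.784/-0.09800 = -48.82 mg/L.
e^(−k_d t) = e^(−0.299×3.250) = 0.3784; e^(−k_r t) = e^(−0.201×3.250) = 0.5204.
D = -48.82 × (0.3784 − 0.5204) + 0.453 × 0.5204 = 6.929 + 0.2357 = 7.164 mg/L.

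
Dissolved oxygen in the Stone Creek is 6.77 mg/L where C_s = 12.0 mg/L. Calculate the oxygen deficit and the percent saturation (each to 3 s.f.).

D ≈ 5.23 mg/L; 56.4 % saturation

D = C_s − C = 12.0 − 6.77 = 5.23 mg/L.
% saturation = 6.77/12.0 × 100 = 56.4 %.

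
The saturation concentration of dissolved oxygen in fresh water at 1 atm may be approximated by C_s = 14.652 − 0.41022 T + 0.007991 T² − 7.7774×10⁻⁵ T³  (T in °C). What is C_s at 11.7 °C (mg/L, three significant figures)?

C_s ≈ 10.8 mg/L

C_s = 14.652 − 0.41022×11.7 + 0.007991×11.7² − 7.7774×10⁻⁵×11.7³ = 10.82 mg/L.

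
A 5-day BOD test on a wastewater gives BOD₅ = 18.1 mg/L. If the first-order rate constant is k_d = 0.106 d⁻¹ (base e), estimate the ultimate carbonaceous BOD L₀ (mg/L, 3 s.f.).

L₀ ≈ 44.0 mg/L

BOD₅ = L₀(1 − e^(−5k_d)) ⇒ L₀ = BOD₅ / (1 − e^(−5×0.106))
= 18.1 / (1 − 0.5886) = 18.1 / 0.4114 = 44.00 mg/L.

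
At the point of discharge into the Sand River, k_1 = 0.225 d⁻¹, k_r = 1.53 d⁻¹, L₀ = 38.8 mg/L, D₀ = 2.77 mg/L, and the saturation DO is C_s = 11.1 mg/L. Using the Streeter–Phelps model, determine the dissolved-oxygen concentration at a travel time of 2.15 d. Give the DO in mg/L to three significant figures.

k_1 L₀/(k_r−k_1) = 0.225×38.8/(1.53−0.225) = 8.730/1.305 = 6.690 mg/L.
e^(−k_1 t) = e^(−0.225×2.150) = 0.6165; e^(−k_r t) = e^(−1.53×2.150) = 0.03727.
D = 6.690 × (0.6165 − 0.03727) + 2.77 × 0.03727 = 3.875 + 0.1032 = 3.978 mg/L.
DO = C_s − D = 11.1 − 3.978 = 7.122 mg/L.

DO ≈ 7.12 mg/L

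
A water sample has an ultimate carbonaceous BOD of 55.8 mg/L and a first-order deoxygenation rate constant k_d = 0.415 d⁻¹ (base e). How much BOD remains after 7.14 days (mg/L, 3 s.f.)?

L ≈ 2.88 mg/L

L_t = L₀ e^(−k_d t) = 55.8 × e^(−0.415×7.14) = 55.8 × 0.05166 = 2.883 mg/L.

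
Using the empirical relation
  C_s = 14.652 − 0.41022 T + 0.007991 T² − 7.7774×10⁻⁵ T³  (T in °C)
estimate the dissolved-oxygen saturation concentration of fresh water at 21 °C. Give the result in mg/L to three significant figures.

C_s = 14.652 − 0.41022×21 + 0.007991×21² − 7.7774×10⁻⁵×21³ = 8.841 mg/L.

C_s ≈ 8.84 mg/L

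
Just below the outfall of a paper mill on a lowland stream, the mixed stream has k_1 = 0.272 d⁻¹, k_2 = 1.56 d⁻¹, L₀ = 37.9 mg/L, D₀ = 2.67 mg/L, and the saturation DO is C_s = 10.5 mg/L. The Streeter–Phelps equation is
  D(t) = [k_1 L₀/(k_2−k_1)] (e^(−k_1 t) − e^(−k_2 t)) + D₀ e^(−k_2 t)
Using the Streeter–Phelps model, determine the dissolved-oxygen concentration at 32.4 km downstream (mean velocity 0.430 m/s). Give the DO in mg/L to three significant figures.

Travel time t = x/v = 32.4 km / (0.430 m/s) = 32400 m / 0.430 m/s = 75350 s = 0.8721 d.
k_1 L₀/(k_2−k_1) = 0.272×37.9/(1.56−0.272) = 10.31/1.288 = 8.004 mg/L.
e^(−k_1 t) = e^(−0.272×0.8721) = 0.7888; e^(−k_2 t) = e^(−1.56×0.8721) = 0.2565.
D = 8.004 × (0.7888 − 0.2565) + 2.67 × 0.2565 = 4.260 + 0.6850 = 4.945 mg/L.
DO = C_s − D = 10.5 − 4.945 = 5.555 mg/L.

DO ≈ 5.55 mg/L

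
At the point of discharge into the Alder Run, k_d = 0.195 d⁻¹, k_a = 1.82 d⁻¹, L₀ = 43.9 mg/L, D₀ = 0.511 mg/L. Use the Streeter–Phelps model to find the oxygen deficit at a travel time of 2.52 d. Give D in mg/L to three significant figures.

D ≈ 3.17 mg/L

k_d L₀/(k_a−k_d) = 0.195×43.9/(1.82−0.195) = 8.560/1.625 = 5.268 mg/L.
e^(−k_d t) = e^(−0.195×2.520) = 0.6118; e^(−k_a t) = e^(−1.82×2.520) = 0.01019.
D = 5.268 × (0.6118 − 0.01019) + 0.511 × 0.01019 = 3.169 + 0.005207 = 3.174 mg/L.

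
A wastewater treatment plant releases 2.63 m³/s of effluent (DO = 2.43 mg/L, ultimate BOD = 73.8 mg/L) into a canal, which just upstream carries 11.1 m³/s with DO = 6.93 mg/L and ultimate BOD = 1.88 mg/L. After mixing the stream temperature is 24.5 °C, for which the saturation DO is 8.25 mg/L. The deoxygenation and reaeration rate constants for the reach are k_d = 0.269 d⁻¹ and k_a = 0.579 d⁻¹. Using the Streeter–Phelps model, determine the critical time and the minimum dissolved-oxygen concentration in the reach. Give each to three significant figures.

Mixed DO = (11.1×6.93 + 2.63×2.43)/(11.1+2.63) = 83.31/13.73 = 6.068 mg/L.
Mixed L₀ = (11.1×1.88 + 2.63×73.8)/(13.73) = 215.0/13.73 = 15.66 mg/L.
Initial deficit D₀ = C_s − DO₀ = 8.25 − 6.068 = 2.182 mg/L.
t_c = (1/0.3100) ln[(0.579/0.269)(1 − 2.182×0.3100/(0.269×15.66))] = 3.226 × ln(1.807) = 1.908 d.
D_c = (0.269/0.579) × 15.66 × e^(−0.269×1.908) = 0.4646 × 15.66 × 0.5985 = 4.354 mg/L.
Minimum DO = 8.25 − 4.354 = 3.896 mg/L.

t_c ≈ 1.91 d; minimum DO ≈ 3.90 mg/L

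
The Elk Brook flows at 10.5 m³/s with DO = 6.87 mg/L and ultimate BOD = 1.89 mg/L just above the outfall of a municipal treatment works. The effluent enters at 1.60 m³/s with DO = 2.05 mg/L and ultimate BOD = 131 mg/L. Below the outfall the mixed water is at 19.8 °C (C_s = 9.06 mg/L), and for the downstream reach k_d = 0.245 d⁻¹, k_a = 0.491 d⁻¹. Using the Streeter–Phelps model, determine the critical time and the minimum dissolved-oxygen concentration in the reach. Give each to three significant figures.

t_c ≈ 2.17 d; minimum DO ≈ 3.50 mg/L

Mixed DO = (10.5×6.87 + 1.60×2.05)/(10.5+1.60) = 75.42/12.10 = 6.233 mg/L.
Mixed L₀ = (10.5×1.89 + 1.60×131)/(12.10) = 229.4/12.10 = 18.96 mg/L.
Initial deficit D₀ = C_s − DO₀ = 9.06 − 6.233 = 2.827 mg/L.
t_c = (1/0.2460) ln[(0.491/0.245)(1 − 2.827×0.2460/(0.245×18.96))] = 4.065 × ln(1.704) = 2.167 d.
D_c = (0.245/0.491) × 18.96 × e^(−0.245×2.167) = 0.4990 × 18.96 × 0.5881 = 5.565 mg/L.
Minimum DO = 9.06 − 5.565 = 3.495 mg/L.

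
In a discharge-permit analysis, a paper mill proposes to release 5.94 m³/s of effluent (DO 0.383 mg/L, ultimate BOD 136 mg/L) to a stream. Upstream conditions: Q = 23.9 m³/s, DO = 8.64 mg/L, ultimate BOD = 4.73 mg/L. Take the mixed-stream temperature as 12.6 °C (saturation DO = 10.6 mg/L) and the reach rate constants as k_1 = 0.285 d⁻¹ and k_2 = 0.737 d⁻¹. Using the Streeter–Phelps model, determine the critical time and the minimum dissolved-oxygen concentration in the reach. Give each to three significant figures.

Mixed DO = (23.9×8.64 + 5.94×0.383)/(23.9+5.94) = 208.8/29.84 = 6.996 mg/L.
Mixed L₀ = (23.9×4.73 + 5.94×136)/(29.84) = 920.9/29.84 = 30.86 mg/L.
Initial deficit D₀ = C_s − DO₀ = 10.6 − 6.996 = 3.604 mg/L.
t_c = (1/0.4520) ln[(0.737/0.285)(1 − 3.604×0.4520/(0.285×30.86))] = 2.212 × ln(2.107) = 1.649 d.
D_c = (0.285/0.737) × 30.86 × e^(−0.285×1.649) = 0.3867 × 30.86 × 0.6250 = 7.459 mg/L.
Minimum DO = 10.6 − 7.459 = 3.141 mg/L.

t_c ≈ 1.65 d; minimum DO ≈ 3.14 mg/L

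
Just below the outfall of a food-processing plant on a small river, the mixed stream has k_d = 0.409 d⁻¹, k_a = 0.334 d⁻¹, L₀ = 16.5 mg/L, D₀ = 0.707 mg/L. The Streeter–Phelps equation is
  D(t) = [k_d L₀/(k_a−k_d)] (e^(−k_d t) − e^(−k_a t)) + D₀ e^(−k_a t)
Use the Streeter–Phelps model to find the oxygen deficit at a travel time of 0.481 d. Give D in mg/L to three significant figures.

D ≈ 3.32 mg/L

k_d L₀/(k_a−k_d) = 0.409×16.5/(0.334−0.409) = 6.748/-0.07500 = -89.98 mg/L.
e^(−k_d t) = e^(−0.409×0.4810) = 0.8214; e^(−k_a t) = e^(−0.334×0.4810) = 0.8516.
D = -89.98 × (0.8214 − 0.8516) + 0.707 × 0.8516 = 2.715 + 0.6021 = 3.317 mg/L.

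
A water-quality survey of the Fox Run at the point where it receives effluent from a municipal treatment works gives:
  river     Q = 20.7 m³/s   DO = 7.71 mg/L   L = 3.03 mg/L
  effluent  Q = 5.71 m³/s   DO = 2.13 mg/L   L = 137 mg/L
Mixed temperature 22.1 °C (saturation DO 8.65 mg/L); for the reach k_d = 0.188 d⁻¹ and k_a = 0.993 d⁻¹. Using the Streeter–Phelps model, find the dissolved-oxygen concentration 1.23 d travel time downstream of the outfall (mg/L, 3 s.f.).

DO ≈ 4.29 mg/L

Mixed DO = (20.7×7.71 + 5.71×2.13)/(20.7+5.71) = 171.8/26.41 = 6.504 mg/L.
Mixed L₀ = (20.7×3.03 + 5.71×137)/(26.41) = 845.0/26.41 = 32.00 mg/L.
Initial deficit D₀ = C_s − DO₀ = 8.65 − 6.504 = 2.146 mg/L.
D(1.23) = [0.188×32.00/(0.993−0.188)](e^(−0.188×1.23) − e^(−0.993×1.23)) + 2.146 e^(−0.993×1.23)
= 7.472 × (0.7935 − 0.2948) + 2.146 × 0.2948 = 4.359 mg/L.
DO = 8.65 − 4.359 = 4.291 mg/L.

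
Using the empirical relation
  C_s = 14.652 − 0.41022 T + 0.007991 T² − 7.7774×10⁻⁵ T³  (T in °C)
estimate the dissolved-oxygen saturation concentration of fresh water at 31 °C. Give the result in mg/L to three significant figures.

C_s ≈ 7.30 mg/L

C_s = 14.652 − 0.41022×31 + 0.007991×31² − 7.7774×10⁻⁵×31³ = 7.298 mg/L.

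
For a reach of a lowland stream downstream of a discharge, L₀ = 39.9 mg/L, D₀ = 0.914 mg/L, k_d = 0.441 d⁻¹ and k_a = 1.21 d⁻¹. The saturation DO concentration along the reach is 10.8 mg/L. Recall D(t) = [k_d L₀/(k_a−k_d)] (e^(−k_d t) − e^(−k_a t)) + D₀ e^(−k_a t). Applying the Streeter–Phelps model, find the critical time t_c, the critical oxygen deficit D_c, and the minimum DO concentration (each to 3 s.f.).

t_c ≈ 1.26 d; D_c ≈ 8.34 mg/L; min DO ≈ 2.46 mg/L

t_c = [1/(k_a−k_d)] ln[(k_a/k_d)(1 − D₀(k_a−k_d)/(k_d L₀))]
= [1/(1.21−0.441)] ln[(1.21/0.441)(1 − 0.914×0.7690/(0.441×39.9))]
= (1/0.7690) ln[2.744 × 0.9601] = 1.300 × ln(2.634) = 1.300 × 0.9686 = 1.260 d.
L(t_c) = L₀ e^(−k_d t_c) = 39.9 × 0.5738 = 22.90 mg/L, and at the critical point k_a D_c = k_d L, so D_c = (0.441/1.21) × 22.90 = 8.344 mg/L.
Minimum DO = C_s − D_c = 10.8 − 8.344 = 2.456 mg/L.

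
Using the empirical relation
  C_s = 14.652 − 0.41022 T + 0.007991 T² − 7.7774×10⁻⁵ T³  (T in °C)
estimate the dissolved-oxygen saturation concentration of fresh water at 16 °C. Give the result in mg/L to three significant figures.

C_s = 14.652 − 0.41022×16 + 0.007991×16² − 7.7774×10⁻⁵×16³ = 9.816 mg/L.

C_s ≈ 9.82 mg/L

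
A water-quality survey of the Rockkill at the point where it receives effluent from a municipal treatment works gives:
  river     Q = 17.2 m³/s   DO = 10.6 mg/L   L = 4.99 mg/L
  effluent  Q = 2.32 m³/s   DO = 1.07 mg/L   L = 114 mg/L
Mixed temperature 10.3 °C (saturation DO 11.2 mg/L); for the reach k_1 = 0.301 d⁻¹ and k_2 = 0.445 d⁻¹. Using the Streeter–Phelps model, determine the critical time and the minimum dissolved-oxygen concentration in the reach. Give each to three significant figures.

t_c ≈ 2.39 d; minimum DO ≈ 5.28 mg/L

Mixed DO = (17.2×10.6 + 2.32×1.07)/(17.2+2.32) = 184.8/19.52 = 9.467 mg/L.
Mixed L₀ = (17.2×4.99 + 2.32×114)/(19.52) = 350.3/19.52 = 17.95 mg/L.
Initial deficit D₀ = C_s − DO₀ = 11.2 − 9.467 = 1.733 mg/L.
t_c = (1/0.1440) ln[(0.445/0.301)(1 − 1.733×0.1440/(0.301×17.95))] = 6.944 × ln(1.410) = 2.387 d.
D_c = (0.301/0.445) × 17.95 × e^(−0.301×2.387) = 0.6764 × 17.95 × 0.4875 = 5.918 mg/L.
Minimum DO = 11.2 − 5.918 = 5.282 mg/L.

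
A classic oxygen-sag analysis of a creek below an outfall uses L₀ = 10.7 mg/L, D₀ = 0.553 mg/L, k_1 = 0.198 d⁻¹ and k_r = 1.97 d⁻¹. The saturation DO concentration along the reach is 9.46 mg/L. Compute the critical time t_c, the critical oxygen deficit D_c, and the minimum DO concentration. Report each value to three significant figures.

With k_r/k_1 = 9.949 and 1 − D₀(k_r−k_1)/(k_1 L₀) = 0.5375,
t_c = ln(9.949 × 0.5375) / (1.97 − 0.198) = ln(5.348) / 1.772 = 1.677/1.772 = 0.9462 d.
L(t_c) = L₀ e^(−k_1 t_c) = 10.7 × 0.8292 = 8.872 mg/L, and at the critical point k_r D_c = k_1 L, so D_c = (0.198/1.97) × 8.872 = 0.8917 mg/L.
Minimum DO = C_s − D_c = 9.46 − 0.8917 = 8.568 mg/L.

t_c ≈ 0.946 d; D_c ≈ 0.892 mg/L; min DO ≈ 8.57 mg/L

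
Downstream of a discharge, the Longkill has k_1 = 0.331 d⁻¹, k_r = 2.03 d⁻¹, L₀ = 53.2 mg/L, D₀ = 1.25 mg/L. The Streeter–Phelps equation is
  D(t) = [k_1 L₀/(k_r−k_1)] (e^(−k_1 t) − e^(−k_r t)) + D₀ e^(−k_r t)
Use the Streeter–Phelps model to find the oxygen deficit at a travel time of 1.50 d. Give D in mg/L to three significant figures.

D ≈ 5.87 mg/L

k_1 L₀/(k_r−k_1) = 0.331×53.2/(2.03−0.331) = 17.61/1.699 = 10.36 mg/L.
e^(−k_1 t) = e^(−0.331×1.500) = 0.6087; e^(−k_r t) = e^(−2.03×1.500) = 0.04760.
D = 10.36 × (0.6087 − 0.04760) + 1.25 × 0.04760 = 5.815 + 0.05950 = 5.875 mg/L.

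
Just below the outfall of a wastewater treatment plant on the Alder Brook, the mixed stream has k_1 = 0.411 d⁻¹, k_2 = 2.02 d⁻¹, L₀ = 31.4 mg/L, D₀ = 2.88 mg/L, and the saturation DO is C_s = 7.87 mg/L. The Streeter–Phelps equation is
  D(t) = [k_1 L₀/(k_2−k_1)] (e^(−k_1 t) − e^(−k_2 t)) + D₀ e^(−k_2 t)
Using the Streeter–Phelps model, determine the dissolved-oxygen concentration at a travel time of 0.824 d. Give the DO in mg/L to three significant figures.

DO ≈ 3.13 mg/L

k_1 L₀/(k_2−k_1) = 0.411×31.4/(2.02−0.411) = 12.91/1.609 = 8.021 mg/L.
e^(−k_1 t) = e^(−0.411×0.8240) = 0.7127; e^(−k_2 t) = e^(−2.02×0.8240) = 0.1893.
D = 8.021 × (0.7127 − 0.1893) + 2.88 × 0.1893 = 4.198 + 0.5452 = 4.743 mg/L.
DO = C_s − D = 7.87 − 4.743 = 3.127 mg/L.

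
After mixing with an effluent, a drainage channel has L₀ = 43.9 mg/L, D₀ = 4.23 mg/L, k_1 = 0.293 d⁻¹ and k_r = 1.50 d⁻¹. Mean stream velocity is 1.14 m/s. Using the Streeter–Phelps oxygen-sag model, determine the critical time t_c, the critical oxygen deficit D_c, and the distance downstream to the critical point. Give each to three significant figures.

t_c = [1/(k_r−k_1)] ln[(k_r/k_1)(1 − D₀(k_r−k_1)/(k_1 L₀))]
= [1/(1.50−0.293)] ln[(1.50/0.293)(1 − 4.23×1.207/(0.293×43.9))]
= (1/1.207) ln[5.119 × 0.6031] = 0.8285 × ln(3.087) = 0.8285 × 1.127 = 0.9340 d.
L(t_c) = L₀ e^(−k_1 t_c) = 43.9 × 0.7606 = 33.39 mg/L, and at the critical point k_r D_c = k_1 L, so D_c = (0.293/1.50) × 33.39 = 6.522 mg/L.
x_c = v t_c = 1.14 m/s × 0.9340 d × 86400 s/d = 91990 m ≈ 92.0 km.

t_c ≈ 0.934 d; D_c ≈ 6.52 mg/L; x_c ≈ 92.0 km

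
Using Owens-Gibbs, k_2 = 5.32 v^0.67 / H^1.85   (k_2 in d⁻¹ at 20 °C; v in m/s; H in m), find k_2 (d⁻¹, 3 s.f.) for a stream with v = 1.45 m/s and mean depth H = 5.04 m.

k_2 ≈ 0.342 d⁻¹

k_2 = 5.32 × 1.45^0.67 / 5.04^1.85 = 5.32 × 1.283 / 19.93 = 0.3424 d⁻¹.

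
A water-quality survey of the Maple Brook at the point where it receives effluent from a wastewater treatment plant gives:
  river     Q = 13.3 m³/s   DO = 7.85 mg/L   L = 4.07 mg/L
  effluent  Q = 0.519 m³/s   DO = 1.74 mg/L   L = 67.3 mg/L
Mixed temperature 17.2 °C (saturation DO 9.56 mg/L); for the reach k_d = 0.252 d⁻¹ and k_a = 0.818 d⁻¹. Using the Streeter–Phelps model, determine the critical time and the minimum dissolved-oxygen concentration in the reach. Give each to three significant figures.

Mixed DO = (13.3×7.85 + 0.519×1.74)/(13.3+0.519) = 105.3/13.82 = 7.621 mg/L.
Mixed L₀ = (13.3×4.07 + 0.519×67.3)/(13.82) = 89.06/13.82 = 6.445 mg/L.
Initial deficit D₀ = C_s − DO₀ = 9.56 − 7.621 = 1.939 mg/L.
t_c = (1/0.5660) ln[(0.818/0.252)(1 − 1.939×0.5660/(0.252×6.445))] = 1.767 × ln(1.052) = 0.08952 d.
D_c = (0.252/0.818) × 6.445 × e^(−0.252×0.08952) = 0.3081 × 6.445 × 0.9777 = 1.941 mg/L.
Minimum DO = 9.56 − 1.941 = 7.619 mg/L.

t_c ≈ 0.0895 d; minimum DO ≈ 7.62 mg/L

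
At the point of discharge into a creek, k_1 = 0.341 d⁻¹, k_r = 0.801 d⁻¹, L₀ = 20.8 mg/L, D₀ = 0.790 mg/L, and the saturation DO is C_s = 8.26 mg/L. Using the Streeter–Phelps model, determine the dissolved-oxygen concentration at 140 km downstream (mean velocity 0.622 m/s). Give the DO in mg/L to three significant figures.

Travel time t = x/v = 140 km / (0.622 m/s) = 140000 m / 0.622 m/s = 225100 s = 2.605 d.
k_1 L₀/(k_r−k_1) = 0.341×20.8/(0.801−0.341) = 7.093/0.4600 = 15.42 mg/L.
e^(−k_1 t) = e^(−0.341×2.605) = 0.4113; e^(−k_r t) = e^(−0.801×2.605) = 0.1241.
D = 15.42 × (0.4113 − 0.1241) + 0.790 × 0.1241 = 4.429 + 0.09804 = 4.527 mg/L.
DO = C_s − D = 8.26 − 4.527 = 3.733 mg/L.

DO ≈ 3.73 mg/L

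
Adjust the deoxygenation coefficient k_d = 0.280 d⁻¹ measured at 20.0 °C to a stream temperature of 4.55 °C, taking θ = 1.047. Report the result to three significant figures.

k_d ≈ 0.138 d⁻¹

k_d(T₂) = k_d(T₁) · θ^(T₂−T₁) = 0.280 × 1.047^(4.55−20.0)
= 0.280 × 1.047^-15.4 = 0.280 × 0.4918 = 0.1377 d⁻¹.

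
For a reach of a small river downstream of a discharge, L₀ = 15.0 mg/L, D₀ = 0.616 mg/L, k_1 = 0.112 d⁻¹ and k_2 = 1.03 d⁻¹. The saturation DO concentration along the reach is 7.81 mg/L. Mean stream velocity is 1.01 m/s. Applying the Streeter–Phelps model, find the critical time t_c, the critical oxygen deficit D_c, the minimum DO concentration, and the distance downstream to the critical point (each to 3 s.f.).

t_c ≈ 1.97 d; D_c ≈ 1.31 mg/L; min DO ≈ 6.50 mg/L; x_c ≈ 172 km

At the critical point dD/dt = 0, so k_1 L₀ e^(−k_1 t) = k_2 D. Substituting D(t) from the Streeter–Phelps equation and solving for t gives
t_c = ln[(k_2/k_1)(1 − D₀(k_2−k_1)/(k_1 L₀))] / (k_2−k_1).
Here k_2−k_1 = 0.9180 d⁻¹ and 1 − D₀(k_2−k_1)/(k_1 L₀) = 1 − 0.616×0.9180/(0.112×15.0) = 0.6634, so
t_c = ln(9.196 × 0.6634) / 0.9180 = 1.808 / 0.9180 = 1.970 d.
L(t_c) = L₀ e^(−k_1 t_c) = 15.0 × 0.8020 = 12.03 mg/L, and at the critical point k_2 D_c = k_1 L, so D_c = (0.112/1.03) × 12.03 = 1.308 mg/L.
Minimum DO = C_s − D_c = 7.81 − 1.308 = 6.502 mg/L.
x_c = v t_c = 1.01 m/s × 1.970 d × 86400 s/d = 171900 m ≈ 172 km.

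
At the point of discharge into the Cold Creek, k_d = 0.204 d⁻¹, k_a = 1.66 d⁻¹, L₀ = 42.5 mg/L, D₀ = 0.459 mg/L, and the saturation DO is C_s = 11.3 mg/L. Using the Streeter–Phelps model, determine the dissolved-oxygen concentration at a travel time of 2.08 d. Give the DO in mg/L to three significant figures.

DO ≈ 7.58 mg/L

k_d L₀/(k_a−k_d) = 0.204×42.5/(1.66−0.204) = 8.670/1.456 = 5.955 mg/L.
e^(−k_d t) = e^(−0.204×2.080) = 0.6542; e^(−k_a t) = e^(−1.66×2.080) = 0.03166.
D = 5.955 × (0.6542 − 0.03166) + 0.459 × 0.03166 = 3.707 + 0.01453 = 3.722 mg/L.
DO = C_s − D = 11.3 − 3.722 = 7.578 mg/L.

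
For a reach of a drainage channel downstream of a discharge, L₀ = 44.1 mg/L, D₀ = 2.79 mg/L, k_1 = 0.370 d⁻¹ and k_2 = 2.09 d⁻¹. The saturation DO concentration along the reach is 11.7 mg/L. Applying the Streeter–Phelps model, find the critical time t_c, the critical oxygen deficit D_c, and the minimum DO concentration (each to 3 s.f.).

t_c ≈ 0.804 d; D_c ≈ 5.80 mg/L; min DO ≈ 5.90 mg/L

With k_2/k_1 = 5.649 and 1 − D₀(k_2−k_1)/(k_1 L₀) = 0.7059,
t_c = ln(5.649 × 0.7059) / (2.09 − 0.370) = ln(3.987) / 1.720 = 1.383/1.720 = 0.8041 d.
D_c = (k_1/k_2) L₀ e^(−k_1 t_c) = (0.370/2.09) × 44.1 × e^(−0.370×0.8041) = 0.1770 × 44.1 × 0.7426 = 5.798 mg/L.
Minimum DO = C_s − D_c = 11.7 − 5.798 = 5.902 mg/L.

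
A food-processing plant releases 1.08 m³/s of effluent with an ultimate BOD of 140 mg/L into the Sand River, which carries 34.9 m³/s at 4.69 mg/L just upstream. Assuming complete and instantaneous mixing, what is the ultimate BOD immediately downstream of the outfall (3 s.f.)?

8.75 mg/L

Flow-weighted mixing: C = (Q_r C_r + Q_w C_w)/(Q_r + Q_w)
= (34.9×4.69 + 1.08×140)/(34.9 + 1.08) = 314.9/35.98 = 8.752 mg/L.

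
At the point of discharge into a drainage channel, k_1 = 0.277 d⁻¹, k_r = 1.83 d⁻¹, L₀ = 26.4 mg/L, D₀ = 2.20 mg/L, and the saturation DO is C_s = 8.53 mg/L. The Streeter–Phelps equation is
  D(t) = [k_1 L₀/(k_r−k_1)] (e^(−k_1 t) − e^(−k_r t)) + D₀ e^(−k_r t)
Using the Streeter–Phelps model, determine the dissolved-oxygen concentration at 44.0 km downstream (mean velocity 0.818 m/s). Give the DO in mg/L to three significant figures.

DO ≈ 5.37 mg/L

Travel time t = x/v = 44.0 km / (0.818 m/s) = 44000 m / 0.818 m/s = 53790 s = 0.6226 d.
k_1 L₀/(k_r−k_1) = 0.277×26.4/(1.83−0.277) = 7.313/1.553 = 4.709 mg/L.
e^(−k_1 t) = e^(−0.277×0.6226) = 0.8416; e^(−k_r t) = e^(−1.83×0.6226) = 0.3200.
D = 4.709 × (0.8416 − 0.3200) + 2.20 × 0.3200 = 2.456 + 0.7041 = 3.160 mg/L.
DO = C_s − D = 8.53 − 3.160 = 5.370 mg/L.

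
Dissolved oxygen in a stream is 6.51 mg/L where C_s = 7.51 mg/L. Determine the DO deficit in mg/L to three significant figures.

D = C_s − C = 7.51 − 6.51 = 1.00 mg/L.

D ≈ 1.00 mg/L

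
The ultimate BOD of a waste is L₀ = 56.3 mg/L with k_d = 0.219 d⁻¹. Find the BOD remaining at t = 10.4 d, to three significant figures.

L_t = L₀ e^(−k_d t) = 56.3 × e^(−0.219×10.4) = 56.3 × 0.1025 = 5.772 mg/L.

L ≈ 5.77 mg/L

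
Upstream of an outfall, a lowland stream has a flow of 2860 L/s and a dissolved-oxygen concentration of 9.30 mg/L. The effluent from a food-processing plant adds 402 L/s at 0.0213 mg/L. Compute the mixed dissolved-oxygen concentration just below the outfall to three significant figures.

8.16 mg/L

Flow-weighted mixing: C = (Q_r C_r + Q_w C_w)/(Q_r + Q_w)
= (2860×9.30 + 402×0.0213)/(2860 + 402) = 26610/3262 = 8.157 mg/L.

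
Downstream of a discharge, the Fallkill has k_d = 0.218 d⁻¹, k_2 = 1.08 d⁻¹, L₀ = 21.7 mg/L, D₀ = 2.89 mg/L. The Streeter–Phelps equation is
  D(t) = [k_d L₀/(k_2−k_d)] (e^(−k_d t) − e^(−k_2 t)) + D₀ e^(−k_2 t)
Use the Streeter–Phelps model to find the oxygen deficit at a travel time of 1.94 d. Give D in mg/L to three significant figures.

k_d L₀/(k_2−k_d) = 0.218×21.7/(1.08−0.218) = 4.731/0.8620 = 5.488 mg/L.
e^(−k_d t) = e^(−0.218×1.940) = 0.6551; e^(−k_2 t) = e^(−1.08×1.940) = 0.1230.
D = 5.488 × (0.6551 − 0.1230) + 2.89 × 0.1230 = 2.920 + 0.3556 = 3.276 mg/L.

D ≈ 3.28 mg/L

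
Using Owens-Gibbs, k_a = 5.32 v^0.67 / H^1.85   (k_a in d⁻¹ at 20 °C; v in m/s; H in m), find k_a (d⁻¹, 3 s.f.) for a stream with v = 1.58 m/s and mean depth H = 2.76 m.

k_a ≈ 1.10 d⁻¹

k_a = 5.32 × 1.58^0.67 / 2.76^1.85 = 5.32 × 1.359 / 6.542 = 1.105 d⁻¹.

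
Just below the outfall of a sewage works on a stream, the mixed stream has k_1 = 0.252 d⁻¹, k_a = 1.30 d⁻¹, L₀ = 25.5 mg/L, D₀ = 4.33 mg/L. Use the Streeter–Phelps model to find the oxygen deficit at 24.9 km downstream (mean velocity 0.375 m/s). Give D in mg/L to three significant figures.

D ≈ 4.39 mg/L

Travel time t = x/v = 24.9 km / (0.375 m/s) = 24900 m / 0.375 m/s = 66400 s = 0.7685 d.
k_1 L₀/(k_a−k_1) = 0.252×25.5/(1.30−0.252) = 6.426/1.048 = 6.132 mg/L.
e^(−k_1 t) = e^(−0.252×0.7685) = 0.8239; e^(−k_a t) = e^(−1.30×0.7685) = 0.3682.
D = 6.132 × (0.8239 − 0.3682) + 4.33 × 0.3682 = 2.794 + 1.594 = 4.389 mg/L.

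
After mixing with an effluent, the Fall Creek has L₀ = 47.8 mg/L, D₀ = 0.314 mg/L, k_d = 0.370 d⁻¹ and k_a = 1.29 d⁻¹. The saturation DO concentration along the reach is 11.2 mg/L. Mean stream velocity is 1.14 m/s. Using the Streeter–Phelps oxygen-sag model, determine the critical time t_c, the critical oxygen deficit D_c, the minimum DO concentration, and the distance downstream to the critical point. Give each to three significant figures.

t_c ≈ 1.34 d; D_c ≈ 8.35 mg/L; min DO ≈ 2.85 mg/L; x_c ≈ 132 km

With k_a/k_d = 3.486 and 1 − D₀(k_a−k_d)/(k_d L₀) = 0.9837,
t_c = ln(3.486 × 0.9837) / (1.29 − 0.370) = ln(3.430) / 0.9200 = 1.232/0.9200 = 1.340 d.
L(t_c) = L₀ e^(−k_d t_c) = 47.8 × 0.6092 = 29.12 mg/L, and at the critical point k_a D_c = k_d L, so D_c = (0.370/1.29) × 29.12 = 8.352 mg/L.
Minimum DO = C_s − D_c = 11.2 − 8.352 = 2.848 mg/L.
x_c = v t_c = 1.14 m/s × 1.340 d × 86400 s/d = 131900 m ≈ 132 km.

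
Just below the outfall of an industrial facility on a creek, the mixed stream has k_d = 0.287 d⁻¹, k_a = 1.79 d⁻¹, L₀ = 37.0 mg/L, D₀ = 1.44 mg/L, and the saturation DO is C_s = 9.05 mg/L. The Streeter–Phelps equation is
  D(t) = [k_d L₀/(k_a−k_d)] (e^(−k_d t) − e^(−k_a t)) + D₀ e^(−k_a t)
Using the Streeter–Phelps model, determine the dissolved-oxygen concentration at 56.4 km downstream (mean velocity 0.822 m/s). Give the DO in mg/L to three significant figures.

DO ≈ 4.78 mg/L

Travel time t = x/v = 56.4 km / (0.822 m/s) = 56400 m / 0.822 m/s = 68610 s = 0.7941 d.
k_d L₀/(k_a−k_d) = 0.287×37.0/(1.79−0.287) = 10.62/1.503 = 7.065 mg/L.
e^(−k_d t) = e^(−0.287×0.7941) = 0.7962; e^(−k_a t) = e^(−1.79×0.7941) = 0.2414.
D = 7.065 × (0.7962 − 0.2414) + 1.44 × 0.2414 = 3.920 + 0.3475 = 4.268 mg/L.
DO = C_s − D = 9.05 − 4.268 = 4.782 mg/L.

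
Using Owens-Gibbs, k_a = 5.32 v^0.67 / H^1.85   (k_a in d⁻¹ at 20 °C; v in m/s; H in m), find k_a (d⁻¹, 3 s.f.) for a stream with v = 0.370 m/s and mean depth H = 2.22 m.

k_a = 5.32 × 0.370^0.67 / 2.22^1.85 = 5.32 × 0.5137 / 4.373 = 0.6250 d⁻¹.

k_a ≈ 0.625 d⁻¹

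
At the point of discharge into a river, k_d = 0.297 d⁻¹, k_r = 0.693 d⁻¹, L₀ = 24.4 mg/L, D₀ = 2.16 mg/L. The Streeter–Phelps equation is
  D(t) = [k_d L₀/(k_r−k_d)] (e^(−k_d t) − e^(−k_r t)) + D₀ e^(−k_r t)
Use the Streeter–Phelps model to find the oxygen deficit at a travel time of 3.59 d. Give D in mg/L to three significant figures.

D ≈ 4.96 mg/L

k_d L₀/(k_r−k_d) = 0.297×24.4/(0.693−0.297) = 7.247/0.3960 = 18.30 mg/L.
e^(−k_d t) = e^(−0.297×3.590) = 0.3443; e^(−k_r t) = e^(−0.693×3.590) = 0.08309.
D = 18.30 × (0.3443 − 0.08309) + 2.16 × 0.08309 = 4.780 + 0.1795 = 4.960 mg/L.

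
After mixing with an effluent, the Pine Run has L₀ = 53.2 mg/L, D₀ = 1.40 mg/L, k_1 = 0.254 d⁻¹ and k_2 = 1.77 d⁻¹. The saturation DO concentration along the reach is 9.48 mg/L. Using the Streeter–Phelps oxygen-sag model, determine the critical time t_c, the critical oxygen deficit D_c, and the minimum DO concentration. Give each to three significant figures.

At the critical point dD/dt = 0, so k_1 L₀ e^(−k_1 t) = k_2 D. Substituting D(t) from the Streeter–Phelps equation and solving for t gives
t_c = ln[(k_2/k_1)(1 − D₀(k_2−k_1)/(k_1 L₀))] / (k_2−k_1).
Here k_2−k_1 = 1.516 d⁻¹ and 1 − D₀(k_2−k_1)/(k_1 L₀) = 1 − 1.40×1.516/(0.254×53.2) = 0.8429, so
t_c = ln(6.969 × 0.8429) / 1.516 = 1.771 / 1.516 = 1.168 d.
L(t_c) = L₀ e^(−k_1 t_c) = 53.2 × 0.7433 = 39.54 mg/L, and at the critical point k_2 D_c = k_1 L, so D_c = (0.254/1.77) × 39.54 = 5.675 mg/L.
Minimum DO = C_s − D_c = 9.48 − 5.675 = 3.805 mg/L.

t_c ≈ 1.17 d; D_c ≈ 5.67 mg/L; min DO ≈ 3.81 mg/L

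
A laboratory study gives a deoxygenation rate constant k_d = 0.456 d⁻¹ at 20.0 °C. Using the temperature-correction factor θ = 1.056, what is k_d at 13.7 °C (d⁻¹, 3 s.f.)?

k_d(T₂) = k_d(T₁) · θ^(T₂−T₁) = 0.456 × 1.056^(13.7−20.0)
= 0.456 × 1.056^-6.30 = 0.456 × 0.7094 = 0.3235 d⁻¹.

k_d ≈ 0.324 d⁻¹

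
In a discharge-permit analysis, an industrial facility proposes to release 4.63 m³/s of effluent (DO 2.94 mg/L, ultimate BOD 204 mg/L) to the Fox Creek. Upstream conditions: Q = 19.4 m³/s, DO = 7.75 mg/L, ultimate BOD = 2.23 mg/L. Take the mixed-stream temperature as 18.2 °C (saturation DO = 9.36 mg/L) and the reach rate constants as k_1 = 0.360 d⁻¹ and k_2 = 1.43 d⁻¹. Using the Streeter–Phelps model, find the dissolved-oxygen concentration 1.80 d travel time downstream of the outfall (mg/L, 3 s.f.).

DO ≈ 2.99 mg/L

Mixed DO = (19.4×7.75 + 4.63×2.94)/(19.4+4.63) = 164.0/24.03 = 6.823 mg/L.
Mixed L₀ = (19.4×2.23 + 4.63×204)/(24.03) = 987.8/24.03 = 41.11 mg/L.
Initial deficit D₀ = C_s − DO₀ = 9.36 − 6.823 = 2.537 mg/L.
D(1.80) = [0.360×41.11/(1.43−0.360)](e^(−0.360×1.80) − e^(−1.43×1.80)) + 2.537 e^(−1.43×1.80)
= 13.83 × (0.5231 − 0.07623) + 2.537 × 0.07623 = 6.374 mg/L.
DO = 9.36 − 6.374 = 2.986 mg/L.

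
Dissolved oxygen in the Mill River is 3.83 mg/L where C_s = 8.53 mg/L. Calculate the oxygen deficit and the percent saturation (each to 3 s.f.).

D = C_s − C = 8.53 − 3.83 = 4.70 mg/L.
% saturation = 3.83/8.53 × 100 = 44.9 %.

D ≈ 4.70 mg/L; 44.9 % saturation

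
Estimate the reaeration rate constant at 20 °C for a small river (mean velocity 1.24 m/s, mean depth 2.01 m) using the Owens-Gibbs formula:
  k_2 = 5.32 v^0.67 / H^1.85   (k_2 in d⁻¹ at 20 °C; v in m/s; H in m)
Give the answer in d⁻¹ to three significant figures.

k_2 = 5.32 × 1.24^0.67 / 2.01^1.85 = 5.32 × 1.155 / 3.638 = 1.689 d⁻¹.

k_2 ≈ 1.69 d⁻¹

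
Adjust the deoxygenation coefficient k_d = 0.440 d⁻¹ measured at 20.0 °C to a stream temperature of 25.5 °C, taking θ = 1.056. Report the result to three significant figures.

k_d(T₂) = k_d(T₁) · θ^(T₂−T₁) = 0.440 × 1.056^(25.5−20.0)
= 0.440 × 1.056^5.50 = 0.440 × 1.349 = 0.5938 d⁻¹.

k_d ≈ 0.594 d⁻¹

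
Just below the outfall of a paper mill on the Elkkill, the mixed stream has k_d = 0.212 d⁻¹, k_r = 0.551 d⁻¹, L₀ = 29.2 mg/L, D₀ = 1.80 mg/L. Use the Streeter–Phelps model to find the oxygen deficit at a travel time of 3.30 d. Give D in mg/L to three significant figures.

D ≈ 6.40 mg/L

k_d L₀/(k_r−k_d) = 0.212×29.2/(0.551−0.212) = 6.190/0.3390 = 18.26 mg/L.
e^(−k_d t) = e^(−0.212×3.300) = 0.4968; e^(−k_r t) = e^(−0.551×3.300) = 0.1623.
D = 18.26 × (0.4968 − 0.1623) + 1.80 × 0.1623 = 6.108 + 0.2921 = 6.400 mg/L.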